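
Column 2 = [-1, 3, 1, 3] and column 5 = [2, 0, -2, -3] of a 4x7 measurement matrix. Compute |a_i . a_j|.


Inner product: -1*2 + 3*0 + 1*-2 + 3*-3
Products: [-2, 0, -2, -9]
Sum = -13.
|dot| = 13.

13


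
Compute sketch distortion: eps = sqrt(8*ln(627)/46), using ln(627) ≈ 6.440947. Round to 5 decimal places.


ln(627) ≈ 6.440947.
8*ln(N)/m ≈ 8*6.440947/46 ≈ 1.1201647.
eps = sqrt(1.1201647) ≈ 1.0583783 ≈ 1.05838.

1.05838


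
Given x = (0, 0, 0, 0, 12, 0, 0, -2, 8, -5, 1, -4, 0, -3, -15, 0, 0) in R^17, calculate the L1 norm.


Non-zero entries: [(4, 12), (7, -2), (8, 8), (9, -5), (10, 1), (11, -4), (13, -3), (14, -15)]
Absolute values: [12, 2, 8, 5, 1, 4, 3, 15]
||x||_1 = sum = 50.

50


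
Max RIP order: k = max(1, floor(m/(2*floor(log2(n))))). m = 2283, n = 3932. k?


floor(log2(3932)) = 11.
2*11 = 22.
m/(2*floor(log2(n))) = 2283/22 ≈ 103.7727.
floor = 103.
k = max(1, 103) = 103.

103


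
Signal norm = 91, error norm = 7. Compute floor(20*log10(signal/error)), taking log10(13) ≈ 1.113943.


||x||/||e|| = 91/7 = 13.
log10(13) ≈ 1.113943.
20*log10(||x||/||e||) ≈ 20*1.113943 = 22.27886.
floor(22.27886) = 22.

22


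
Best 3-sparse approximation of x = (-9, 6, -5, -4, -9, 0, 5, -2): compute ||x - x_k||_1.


Sorted |x_i| descending: [9, 9, 6, 5, 5, 4, 2, 0]
Keep top 3: [9, 9, 6]
Tail entries: [5, 5, 4, 2, 0]
L1 error = sum of tail = 16.

16


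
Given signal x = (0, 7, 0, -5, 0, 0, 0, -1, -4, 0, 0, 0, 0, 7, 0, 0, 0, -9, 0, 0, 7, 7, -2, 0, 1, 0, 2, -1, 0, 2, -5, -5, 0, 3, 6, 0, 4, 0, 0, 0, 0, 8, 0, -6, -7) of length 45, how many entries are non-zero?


Non-zero positions: [1, 3, 7, 8, 13, 17, 20, 21, 22, 24, 26, 27, 29, 30, 31, 33, 34, 36, 41, 43, 44].
Sparsity = 21.

21


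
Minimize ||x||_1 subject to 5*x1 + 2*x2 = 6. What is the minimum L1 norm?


Axis intercepts:
  x1 = 6/5, x2 = 0: L1 = 6/5
  x1 = 0, x2 = 3: L1 = 3
x* = (6/5, 0)
||x*||_1 = 6/5.

6/5


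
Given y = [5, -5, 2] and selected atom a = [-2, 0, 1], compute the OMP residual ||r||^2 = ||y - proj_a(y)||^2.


a^T a = 5.
a^T y = -8.
coeff = -8/5 = -8/5.
||r||^2 = 206/5.

206/5


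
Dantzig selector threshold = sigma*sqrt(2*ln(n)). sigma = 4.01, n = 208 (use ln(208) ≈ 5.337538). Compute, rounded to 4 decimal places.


ln(208) ≈ 5.337538.
2*ln(n) ≈ 10.675076.
sqrt(2*ln(n)) ≈ sqrt(10.675076) ≈ 3.267273.
threshold ≈ 4.01*3.267273 = 13.10176473 ≈ 13.1018.

13.1018


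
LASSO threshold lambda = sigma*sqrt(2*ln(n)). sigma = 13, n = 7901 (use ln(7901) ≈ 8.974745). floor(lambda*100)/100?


ln(7901) ≈ 8.974745.
2*ln(n) ≈ 17.94949.
sqrt(2*ln(n)) ≈ sqrt(17.94949) ≈ 4.236684.
lambda ≈ 13*4.236684 = 55.076892.
floor(lambda*100)/100 = 55.07.

55.07


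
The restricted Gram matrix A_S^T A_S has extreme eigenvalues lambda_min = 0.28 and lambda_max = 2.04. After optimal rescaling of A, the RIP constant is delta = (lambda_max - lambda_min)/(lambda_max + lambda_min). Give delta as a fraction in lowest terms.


lambda_max - lambda_min = 2.04 - 0.28 = 1.76.
lambda_max + lambda_min = 2.04 + 0.28 = 2.32.
delta = 1.76/2.32 = 176/232 = 22/29.

22/29


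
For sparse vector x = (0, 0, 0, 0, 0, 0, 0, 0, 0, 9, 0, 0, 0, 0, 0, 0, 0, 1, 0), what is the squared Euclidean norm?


Non-zero entries: [(9, 9), (17, 1)]
Squares: [81, 1]
||x||_2^2 = sum = 82.

82


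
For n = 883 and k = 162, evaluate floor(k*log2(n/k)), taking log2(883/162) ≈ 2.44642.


log2(n/k) = log2(883/162) ≈ 2.44642.
k*log2(n/k) ≈ 162*2.44642 = 396.32004.
floor(396.32004) = 396.

396


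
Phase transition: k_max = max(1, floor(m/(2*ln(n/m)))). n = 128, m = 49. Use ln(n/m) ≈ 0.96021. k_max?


n/m = 128/49.
ln(n/m) ≈ 0.96021.
2*ln(n/m) ≈ 1.92042.
m/(2*ln(n/m)) ≈ 49/1.92042 ≈ 25.5153.
floor = 25.
k_max = max(1, 25) = 25.

25


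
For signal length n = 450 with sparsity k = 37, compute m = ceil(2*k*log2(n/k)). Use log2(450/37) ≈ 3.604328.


log2(n/k) = log2(450/37) ≈ 3.604328.
2*k*log2(n/k) ≈ 2*37*3.604328 = 266.720272.
m = ceil(266.720272) = 267.

267


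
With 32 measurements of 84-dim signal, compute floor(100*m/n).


100*m/n = 100*32/84 ≈ 38.0952.
floor = 38.

38


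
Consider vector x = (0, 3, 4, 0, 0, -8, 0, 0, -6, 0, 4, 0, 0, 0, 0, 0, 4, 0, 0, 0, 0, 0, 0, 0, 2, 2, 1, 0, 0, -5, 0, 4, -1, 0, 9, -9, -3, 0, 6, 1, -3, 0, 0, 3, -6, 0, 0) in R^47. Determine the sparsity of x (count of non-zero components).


Non-zero positions: [1, 2, 5, 8, 10, 16, 24, 25, 26, 29, 31, 32, 34, 35, 36, 38, 39, 40, 43, 44].
Sparsity = 20.

20


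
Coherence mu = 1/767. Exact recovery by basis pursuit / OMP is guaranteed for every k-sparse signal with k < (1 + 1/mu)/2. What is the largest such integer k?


1/mu = 767.
1 + 1/mu = 768.
(1 + 1/mu)/2 = 384 is an integer and the inequality is strict, so k_max = 384 - 1 = 383.

383


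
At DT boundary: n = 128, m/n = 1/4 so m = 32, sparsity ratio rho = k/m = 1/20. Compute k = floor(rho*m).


m = 1/4*128 = 32.
rho = 1/20.
rho*m = 1/20*32 = 1.6.
k = floor(1.6) = 1.

1


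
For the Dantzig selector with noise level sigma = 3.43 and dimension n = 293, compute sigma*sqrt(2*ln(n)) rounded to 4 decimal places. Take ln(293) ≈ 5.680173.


ln(293) ≈ 5.680173.
2*ln(n) ≈ 11.360346.
sqrt(2*ln(n)) ≈ sqrt(11.360346) ≈ 3.370511.
threshold ≈ 3.43*3.370511 = 11.56085273 ≈ 11.5609.

11.5609


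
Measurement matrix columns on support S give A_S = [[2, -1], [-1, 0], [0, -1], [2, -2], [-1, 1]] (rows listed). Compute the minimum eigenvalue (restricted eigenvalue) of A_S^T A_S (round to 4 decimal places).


A_S^T A_S = [[10, -7], [-7, 7]].
trace = 17.
det = 21.
disc = trace^2 - 4*det = 289 - 4*21 = 205.
sqrt(205) ≈ 14.317821.
lam_min = (17 - sqrt(205))/2 ≈ (17 - 14.317821)/2 = 1.3410895 ≈ 1.3411.

1.3411


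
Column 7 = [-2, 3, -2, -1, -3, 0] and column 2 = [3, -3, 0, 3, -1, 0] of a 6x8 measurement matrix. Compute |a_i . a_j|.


Inner product: -2*3 + 3*-3 + -2*0 + -1*3 + -3*-1 + 0*0
Products: [-6, -9, 0, -3, 3, 0]
Sum = -15.
|dot| = 15.

15


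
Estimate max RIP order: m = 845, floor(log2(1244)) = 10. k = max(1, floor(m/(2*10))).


floor(log2(1244)) = 10.
2*10 = 20.
m/(2*floor(log2(n))) = 845/20 ≈ 42.25.
floor = 42.
k = max(1, 42) = 42.

42


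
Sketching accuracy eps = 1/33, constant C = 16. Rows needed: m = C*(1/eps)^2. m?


1/eps = 33.
(1/eps)^2 = 1089.
m = 16*1089 = 17424.

17424


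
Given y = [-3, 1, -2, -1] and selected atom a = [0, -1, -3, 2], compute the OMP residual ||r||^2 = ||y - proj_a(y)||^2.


a^T a = 14.
a^T y = 3.
coeff = 3/14 = 3/14.
||r||^2 = 201/14.

201/14


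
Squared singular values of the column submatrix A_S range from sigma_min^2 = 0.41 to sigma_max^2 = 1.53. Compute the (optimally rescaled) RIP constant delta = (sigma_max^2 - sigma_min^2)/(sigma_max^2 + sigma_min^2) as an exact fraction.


lambda_max - lambda_min = 1.53 - 0.41 = 1.12.
lambda_max + lambda_min = 1.53 + 0.41 = 1.94.
delta = 1.12/1.94 = 112/194 = 56/97.

56/97


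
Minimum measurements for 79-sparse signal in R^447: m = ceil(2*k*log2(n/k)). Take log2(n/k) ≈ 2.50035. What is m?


log2(n/k) = log2(447/79) ≈ 2.50035.
2*k*log2(n/k) ≈ 2*79*2.50035 = 395.0553.
m = ceil(395.0553) = 396.

396


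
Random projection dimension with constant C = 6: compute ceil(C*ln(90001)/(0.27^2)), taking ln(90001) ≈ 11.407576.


ln(90001) ≈ 11.407576.
eps^2 = 0.27^2 = 0.0729.
C*ln(N)/eps^2 ≈ 6*11.407576/0.0729 ≈ 938.8951.
m = ceil(938.8951) = 939.

939


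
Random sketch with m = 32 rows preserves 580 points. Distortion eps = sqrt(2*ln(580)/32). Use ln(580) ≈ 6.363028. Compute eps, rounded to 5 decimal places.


ln(580) ≈ 6.363028.
2*ln(N)/m ≈ 2*6.363028/32 ≈ 0.39768925.
eps = sqrt(0.39768925) ≈ 0.6306261 ≈ 0.63063.

0.63063


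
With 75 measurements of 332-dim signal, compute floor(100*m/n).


100*m/n = 100*75/332 ≈ 22.5904.
floor = 22.

22


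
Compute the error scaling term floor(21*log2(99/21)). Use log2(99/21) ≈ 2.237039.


log2(n/k) = log2(99/21) ≈ 2.237039.
k*log2(n/k) ≈ 21*2.237039 = 46.977819.
floor(46.977819) = 46.

46


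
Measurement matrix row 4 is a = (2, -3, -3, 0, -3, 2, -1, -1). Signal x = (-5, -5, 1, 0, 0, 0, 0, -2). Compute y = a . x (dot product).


Non-zero terms: ['2*-5', '-3*-5', '-3*1', '-1*-2']
Products: [-10, 15, -3, 2]
y = sum = 4.

4


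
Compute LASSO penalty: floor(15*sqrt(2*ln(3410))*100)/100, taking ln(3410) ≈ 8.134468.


ln(3410) ≈ 8.134468.
2*ln(n) ≈ 16.268936.
sqrt(2*ln(n)) ≈ sqrt(16.268936) ≈ 4.033477.
lambda ≈ 15*4.033477 = 60.502155.
floor(lambda*100)/100 = 60.50.

60.50


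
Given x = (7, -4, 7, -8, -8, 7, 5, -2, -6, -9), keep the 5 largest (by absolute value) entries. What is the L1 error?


Sorted |x_i| descending: [9, 8, 8, 7, 7, 7, 6, 5, 4, 2]
Keep top 5: [9, 8, 8, 7, 7]
Tail entries: [7, 6, 5, 4, 2]
L1 error = sum of tail = 24.

24


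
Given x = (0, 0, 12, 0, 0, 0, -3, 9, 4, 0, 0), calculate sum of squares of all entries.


Non-zero entries: [(2, 12), (6, -3), (7, 9), (8, 4)]
Squares: [144, 9, 81, 16]
||x||_2^2 = sum = 250.

250


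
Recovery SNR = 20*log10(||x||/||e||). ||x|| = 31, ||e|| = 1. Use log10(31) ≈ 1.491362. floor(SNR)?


||x||/||e|| = 31/1 = 31.
log10(31) ≈ 1.491362.
20*log10(||x||/||e||) ≈ 20*1.491362 = 29.82724.
floor(29.82724) = 29.

29


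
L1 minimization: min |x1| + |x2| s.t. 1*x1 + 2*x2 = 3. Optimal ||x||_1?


Axis intercepts:
  x1 = 3, x2 = 0: L1 = 3
  x1 = 0, x2 = 3/2: L1 = 3/2
x* = (0, 3/2)
||x*||_1 = 3/2.

3/2


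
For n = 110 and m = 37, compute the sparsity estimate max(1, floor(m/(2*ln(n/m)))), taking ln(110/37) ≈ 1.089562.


n/m = 110/37.
ln(n/m) ≈ 1.089562.
2*ln(n/m) ≈ 2.179124.
m/(2*ln(n/m)) ≈ 37/2.179124 ≈ 16.9793.
floor = 16.
k_max = max(1, 16) = 16.

16


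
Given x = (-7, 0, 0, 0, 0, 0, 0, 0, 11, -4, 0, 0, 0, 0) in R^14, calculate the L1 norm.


Non-zero entries: [(0, -7), (8, 11), (9, -4)]
Absolute values: [7, 11, 4]
||x||_1 = sum = 22.

22


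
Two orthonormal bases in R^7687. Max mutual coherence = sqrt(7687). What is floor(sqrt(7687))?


87^2 = 7569 <= 7687 < 7744 = 88^2, so 87 <= sqrt(7687) < 88.
floor(sqrt(7687)) = 87.

87


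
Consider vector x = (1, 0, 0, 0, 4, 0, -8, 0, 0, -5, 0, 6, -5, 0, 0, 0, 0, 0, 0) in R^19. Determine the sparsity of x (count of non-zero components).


Non-zero positions: [0, 4, 6, 9, 11, 12].
Sparsity = 6.

6


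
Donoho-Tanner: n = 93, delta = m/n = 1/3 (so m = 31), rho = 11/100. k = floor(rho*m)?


m = 1/3*93 = 31.
rho = 11/100.
rho*m = 11/100*31 = 3.41.
k = floor(3.41) = 3.

3


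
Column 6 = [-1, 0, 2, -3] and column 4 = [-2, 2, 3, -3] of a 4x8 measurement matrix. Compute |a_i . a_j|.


Inner product: -1*-2 + 0*2 + 2*3 + -3*-3
Products: [2, 0, 6, 9]
Sum = 17.
|dot| = 17.

17


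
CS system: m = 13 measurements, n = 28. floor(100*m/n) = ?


100*m/n = 100*13/28 ≈ 46.4286.
floor = 46.

46


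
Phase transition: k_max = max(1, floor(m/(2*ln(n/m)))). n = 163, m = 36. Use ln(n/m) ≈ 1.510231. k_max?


n/m = 163/36.
ln(n/m) ≈ 1.510231.
2*ln(n/m) ≈ 3.020462.
m/(2*ln(n/m)) ≈ 36/3.020462 ≈ 11.9187.
floor = 11.
k_max = max(1, 11) = 11.

11


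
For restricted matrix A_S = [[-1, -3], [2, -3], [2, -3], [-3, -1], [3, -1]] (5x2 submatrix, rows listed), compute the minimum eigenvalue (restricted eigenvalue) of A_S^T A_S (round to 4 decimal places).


A_S^T A_S = [[27, -9], [-9, 29]].
trace = 56.
det = 702.
disc = trace^2 - 4*det = 3136 - 4*702 = 328.
sqrt(328) ≈ 18.110770.
lam_min = (56 - sqrt(328))/2 ≈ (56 - 18.110770)/2 = 18.944615 ≈ 18.9446.

18.9446


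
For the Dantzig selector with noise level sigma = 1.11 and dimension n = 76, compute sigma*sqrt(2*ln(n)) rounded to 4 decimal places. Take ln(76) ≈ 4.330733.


ln(76) ≈ 4.330733.
2*ln(n) ≈ 8.661466.
sqrt(2*ln(n)) ≈ sqrt(8.661466) ≈ 2.943037.
threshold ≈ 1.11*2.943037 = 3.26677107 ≈ 3.2668.

3.2668


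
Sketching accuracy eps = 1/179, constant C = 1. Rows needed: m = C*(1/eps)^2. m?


1/eps = 179.
(1/eps)^2 = 32041.
m = 1*32041 = 32041.

32041


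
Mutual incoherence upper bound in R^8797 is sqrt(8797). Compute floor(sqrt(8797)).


93^2 = 8649 <= 8797 < 8836 = 94^2, so 93 <= sqrt(8797) < 94.
floor(sqrt(8797)) = 93.

93


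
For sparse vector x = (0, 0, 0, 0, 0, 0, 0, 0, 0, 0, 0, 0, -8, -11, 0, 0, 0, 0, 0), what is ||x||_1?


Non-zero entries: [(12, -8), (13, -11)]
Absolute values: [8, 11]
||x||_1 = sum = 19.

19


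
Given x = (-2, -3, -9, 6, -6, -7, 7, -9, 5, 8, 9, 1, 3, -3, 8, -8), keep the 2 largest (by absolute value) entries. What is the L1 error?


Sorted |x_i| descending: [9, 9, 9, 8, 8, 8, 7, 7, 6, 6, 5, 3, 3, 3, 2, 1]
Keep top 2: [9, 9]
Tail entries: [9, 8, 8, 8, 7, 7, 6, 6, 5, 3, 3, 3, 2, 1]
L1 error = sum of tail = 76.

76


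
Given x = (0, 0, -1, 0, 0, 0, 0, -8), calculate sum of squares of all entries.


Non-zero entries: [(2, -1), (7, -8)]
Squares: [1, 64]
||x||_2^2 = sum = 65.

65


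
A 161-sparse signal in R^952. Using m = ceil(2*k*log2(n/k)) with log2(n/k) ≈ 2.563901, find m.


log2(n/k) = log2(952/161) ≈ 2.563901.
2*k*log2(n/k) ≈ 2*161*2.563901 = 825.576122.
m = ceil(825.576122) = 826.

826


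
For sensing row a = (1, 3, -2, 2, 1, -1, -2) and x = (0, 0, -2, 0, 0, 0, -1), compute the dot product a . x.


Non-zero terms: ['-2*-2', '-2*-1']
Products: [4, 2]
y = sum = 6.

6


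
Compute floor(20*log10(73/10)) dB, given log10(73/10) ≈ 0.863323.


||x||/||e|| = 73/10.
log10(73/10) ≈ 0.863323.
20*log10(||x||/||e||) ≈ 20*0.863323 = 17.26646.
floor(17.26646) = 17.

17


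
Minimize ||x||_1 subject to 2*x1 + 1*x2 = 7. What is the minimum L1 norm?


Axis intercepts:
  x1 = 7/2, x2 = 0: L1 = 7/2
  x1 = 0, x2 = 7: L1 = 7
x* = (7/2, 0)
||x*||_1 = 7/2.

7/2


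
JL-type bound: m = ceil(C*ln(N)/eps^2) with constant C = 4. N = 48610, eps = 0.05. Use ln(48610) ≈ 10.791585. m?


ln(48610) ≈ 10.791585.
eps^2 = 0.05^2 = 0.0025.
C*ln(N)/eps^2 ≈ 4*10.791585/0.0025 ≈ 17266.536.
m = ceil(17266.536) = 17267.

17267


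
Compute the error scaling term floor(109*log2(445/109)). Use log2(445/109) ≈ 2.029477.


log2(n/k) = log2(445/109) ≈ 2.029477.
k*log2(n/k) ≈ 109*2.029477 = 221.212993.
floor(221.212993) = 221.

221


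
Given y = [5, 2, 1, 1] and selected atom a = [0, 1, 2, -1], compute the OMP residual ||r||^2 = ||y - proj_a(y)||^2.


a^T a = 6.
a^T y = 3.
coeff = 3/6 = 1/2.
||r||^2 = 59/2.

59/2


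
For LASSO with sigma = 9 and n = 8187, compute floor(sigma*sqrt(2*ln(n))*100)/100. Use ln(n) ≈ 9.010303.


ln(8187) ≈ 9.010303.
2*ln(n) ≈ 18.020606.
sqrt(2*ln(n)) ≈ sqrt(18.020606) ≈ 4.245068.
lambda ≈ 9*4.245068 = 38.205612.
floor(lambda*100)/100 = 38.20.

38.20


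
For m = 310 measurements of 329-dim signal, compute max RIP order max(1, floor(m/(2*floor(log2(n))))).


floor(log2(329)) = 8.
2*8 = 16.
m/(2*floor(log2(n))) = 310/16 ≈ 19.375.
floor = 19.
k = max(1, 19) = 19.

19


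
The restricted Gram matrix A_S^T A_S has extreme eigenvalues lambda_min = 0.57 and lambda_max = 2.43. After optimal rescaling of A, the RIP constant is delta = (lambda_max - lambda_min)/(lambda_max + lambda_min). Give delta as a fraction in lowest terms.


lambda_max - lambda_min = 2.43 - 0.57 = 1.86.
lambda_max + lambda_min = 2.43 + 0.57 = 3.00.
delta = 1.86/3.00 = 186/300 = 31/50.

31/50


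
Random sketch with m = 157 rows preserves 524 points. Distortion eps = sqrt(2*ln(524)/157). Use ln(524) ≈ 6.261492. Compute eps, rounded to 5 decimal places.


ln(524) ≈ 6.261492.
2*ln(N)/m ≈ 2*6.261492/157 ≈ 0.07976423.
eps = sqrt(0.07976423) ≈ 0.2824256 ≈ 0.28243.

0.28243


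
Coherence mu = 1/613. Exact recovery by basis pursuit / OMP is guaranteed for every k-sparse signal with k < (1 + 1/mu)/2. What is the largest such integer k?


1/mu = 613.
1 + 1/mu = 614.
(1 + 1/mu)/2 = 307 is an integer and the inequality is strict, so k_max = 307 - 1 = 306.

306


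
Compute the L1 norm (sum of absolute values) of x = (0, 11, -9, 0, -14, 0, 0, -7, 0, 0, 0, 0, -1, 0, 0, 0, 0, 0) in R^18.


Non-zero entries: [(1, 11), (2, -9), (4, -14), (7, -7), (12, -1)]
Absolute values: [11, 9, 14, 7, 1]
||x||_1 = sum = 42.

42


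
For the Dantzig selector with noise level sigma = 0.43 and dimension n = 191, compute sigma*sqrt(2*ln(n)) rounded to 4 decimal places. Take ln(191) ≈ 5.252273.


ln(191) ≈ 5.252273.
2*ln(n) ≈ 10.504546.
sqrt(2*ln(n)) ≈ sqrt(10.504546) ≈ 3.241072.
threshold ≈ 0.43*3.241072 = 1.39366096 ≈ 1.3937.

1.3937


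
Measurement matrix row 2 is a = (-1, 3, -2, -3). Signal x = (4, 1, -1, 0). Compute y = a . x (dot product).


Non-zero terms: ['-1*4', '3*1', '-2*-1']
Products: [-4, 3, 2]
y = sum = 1.

1


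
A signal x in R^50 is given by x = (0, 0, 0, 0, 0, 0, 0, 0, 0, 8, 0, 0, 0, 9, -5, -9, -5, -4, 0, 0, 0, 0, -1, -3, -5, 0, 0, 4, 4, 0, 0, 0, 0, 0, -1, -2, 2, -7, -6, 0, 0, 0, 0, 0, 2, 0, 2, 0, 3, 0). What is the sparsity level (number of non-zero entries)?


Non-zero positions: [9, 13, 14, 15, 16, 17, 22, 23, 24, 27, 28, 34, 35, 36, 37, 38, 44, 46, 48].
Sparsity = 19.

19


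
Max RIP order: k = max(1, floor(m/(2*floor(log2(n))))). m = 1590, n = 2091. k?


floor(log2(2091)) = 11.
2*11 = 22.
m/(2*floor(log2(n))) = 1590/22 ≈ 72.2727.
floor = 72.
k = max(1, 72) = 72.

72


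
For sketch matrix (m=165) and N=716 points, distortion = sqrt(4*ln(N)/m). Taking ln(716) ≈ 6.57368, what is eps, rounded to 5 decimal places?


ln(716) ≈ 6.57368.
4*ln(N)/m ≈ 4*6.57368/165 ≈ 0.15936194.
eps = sqrt(0.15936194) ≈ 0.3992016 ≈ 0.39920.

0.39920


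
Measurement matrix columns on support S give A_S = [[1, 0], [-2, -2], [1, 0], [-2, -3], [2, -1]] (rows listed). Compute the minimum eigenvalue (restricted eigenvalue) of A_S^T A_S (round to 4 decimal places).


A_S^T A_S = [[14, 8], [8, 14]].
trace = 28.
det = 132.
disc = trace^2 - 4*det = 784 - 4*132 = 256.
sqrt(256) = 16.
lam_min = (28 - 16)/2 = 6 = 6.0000.

6.0000


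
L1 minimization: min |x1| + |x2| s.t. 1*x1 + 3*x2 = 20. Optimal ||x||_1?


Axis intercepts:
  x1 = 20, x2 = 0: L1 = 20
  x1 = 0, x2 = 20/3: L1 = 20/3
x* = (0, 20/3)
||x*||_1 = 20/3.

20/3


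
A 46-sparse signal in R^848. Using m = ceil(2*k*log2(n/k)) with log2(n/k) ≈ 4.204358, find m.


log2(n/k) = log2(848/46) ≈ 4.204358.
2*k*log2(n/k) ≈ 2*46*4.204358 = 386.800936.
m = ceil(386.800936) = 387.

387


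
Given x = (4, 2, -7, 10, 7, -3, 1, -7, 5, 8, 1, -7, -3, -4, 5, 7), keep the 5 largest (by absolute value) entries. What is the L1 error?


Sorted |x_i| descending: [10, 8, 7, 7, 7, 7, 7, 5, 5, 4, 4, 3, 3, 2, 1, 1]
Keep top 5: [10, 8, 7, 7, 7]
Tail entries: [7, 7, 5, 5, 4, 4, 3, 3, 2, 1, 1]
L1 error = sum of tail = 42.

42


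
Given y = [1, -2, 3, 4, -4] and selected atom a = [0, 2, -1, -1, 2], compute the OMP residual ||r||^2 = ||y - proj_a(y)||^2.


a^T a = 10.
a^T y = -19.
coeff = -19/10 = -19/10.
||r||^2 = 99/10.

99/10


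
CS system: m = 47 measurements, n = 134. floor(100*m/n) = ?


100*m/n = 100*47/134 ≈ 35.0746.
floor = 35.

35


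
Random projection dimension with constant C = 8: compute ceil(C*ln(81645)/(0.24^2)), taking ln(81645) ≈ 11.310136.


ln(81645) ≈ 11.310136.
eps^2 = 0.24^2 = 0.0576.
C*ln(N)/eps^2 ≈ 8*11.310136/0.0576 ≈ 1570.8522.
m = ceil(1570.8522) = 1571.

1571


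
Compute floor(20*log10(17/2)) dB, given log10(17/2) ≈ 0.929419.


||x||/||e|| = 17/2.
log10(17/2) ≈ 0.929419.
20*log10(||x||/||e||) ≈ 20*0.929419 = 18.58838.
floor(18.58838) = 18.

18


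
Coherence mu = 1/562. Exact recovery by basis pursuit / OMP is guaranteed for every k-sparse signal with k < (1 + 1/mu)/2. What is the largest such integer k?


1/mu = 562.
1 + 1/mu = 563.
(1 + 1/mu)/2 = 281.5 is not an integer, so k_max = floor(281.5) = 281.

281


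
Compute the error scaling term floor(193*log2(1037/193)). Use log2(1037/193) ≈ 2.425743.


log2(n/k) = log2(1037/193) ≈ 2.425743.
k*log2(n/k) ≈ 193*2.425743 = 468.168399.
floor(468.168399) = 468.

468


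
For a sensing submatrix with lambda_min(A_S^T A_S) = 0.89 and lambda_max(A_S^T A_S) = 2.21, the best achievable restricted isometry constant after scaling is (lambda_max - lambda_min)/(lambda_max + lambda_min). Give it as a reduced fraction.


lambda_max - lambda_min = 2.21 - 0.89 = 1.32.
lambda_max + lambda_min = 2.21 + 0.89 = 3.10.
delta = 1.32/3.10 = 132/310 = 66/155.

66/155


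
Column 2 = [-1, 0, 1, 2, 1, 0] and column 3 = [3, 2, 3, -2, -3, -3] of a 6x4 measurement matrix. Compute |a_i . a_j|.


Inner product: -1*3 + 0*2 + 1*3 + 2*-2 + 1*-3 + 0*-3
Products: [-3, 0, 3, -4, -3, 0]
Sum = -7.
|dot| = 7.

7


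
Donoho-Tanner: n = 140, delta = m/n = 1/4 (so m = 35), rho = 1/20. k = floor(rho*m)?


m = 1/4*140 = 35.
rho = 1/20.
rho*m = 1/20*35 = 1.75.
k = floor(1.75) = 1.

1


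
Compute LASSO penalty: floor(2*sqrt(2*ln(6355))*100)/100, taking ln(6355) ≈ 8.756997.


ln(6355) ≈ 8.756997.
2*ln(n) ≈ 17.513994.
sqrt(2*ln(n)) ≈ sqrt(17.513994) ≈ 4.184972.
lambda ≈ 2*4.184972 = 8.369944.
floor(lambda*100)/100 = 8.36.

8.36


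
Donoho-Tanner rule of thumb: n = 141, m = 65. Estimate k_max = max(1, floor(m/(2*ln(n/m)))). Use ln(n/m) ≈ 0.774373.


n/m = 141/65.
ln(n/m) ≈ 0.774373.
2*ln(n/m) ≈ 1.548746.
m/(2*ln(n/m)) ≈ 65/1.548746 ≈ 41.9694.
floor = 41.
k_max = max(1, 41) = 41.

41


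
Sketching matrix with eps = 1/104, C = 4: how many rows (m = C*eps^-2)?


1/eps = 104.
(1/eps)^2 = 10816.
m = 4*10816 = 43264.

43264


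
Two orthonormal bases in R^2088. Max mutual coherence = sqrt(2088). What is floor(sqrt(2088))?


45^2 = 2025 <= 2088 < 2116 = 46^2, so 45 <= sqrt(2088) < 46.
floor(sqrt(2088)) = 45.

45


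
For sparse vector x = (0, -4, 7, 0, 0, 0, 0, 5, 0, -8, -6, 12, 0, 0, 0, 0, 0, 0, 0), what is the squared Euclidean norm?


Non-zero entries: [(1, -4), (2, 7), (7, 5), (9, -8), (10, -6), (11, 12)]
Squares: [16, 49, 25, 64, 36, 144]
||x||_2^2 = sum = 334.

334


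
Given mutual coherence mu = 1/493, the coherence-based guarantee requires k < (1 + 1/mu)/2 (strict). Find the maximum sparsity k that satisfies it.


1/mu = 493.
1 + 1/mu = 494.
(1 + 1/mu)/2 = 247 is an integer and the inequality is strict, so k_max = 247 - 1 = 246.

246


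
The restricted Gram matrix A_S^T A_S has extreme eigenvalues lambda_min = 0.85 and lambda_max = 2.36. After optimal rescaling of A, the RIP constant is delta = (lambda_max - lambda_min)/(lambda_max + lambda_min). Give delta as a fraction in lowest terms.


lambda_max - lambda_min = 2.36 - 0.85 = 1.51.
lambda_max + lambda_min = 2.36 + 0.85 = 3.21.
delta = 1.51/3.21 = 151/321.

151/321


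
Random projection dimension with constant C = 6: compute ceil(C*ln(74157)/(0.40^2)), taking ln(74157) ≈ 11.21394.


ln(74157) ≈ 11.21394.
eps^2 = 0.40^2 = 0.16.
C*ln(N)/eps^2 ≈ 6*11.21394/0.16 ≈ 420.5227.
m = ceil(420.5227) = 421.

421


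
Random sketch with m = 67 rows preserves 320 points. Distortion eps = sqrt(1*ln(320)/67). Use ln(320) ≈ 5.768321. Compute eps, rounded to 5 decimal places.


ln(320) ≈ 5.768321.
1*ln(N)/m ≈ 1*5.768321/67 ≈ 0.08609434.
eps = sqrt(0.08609434) ≈ 0.2934184 ≈ 0.29342.

0.29342


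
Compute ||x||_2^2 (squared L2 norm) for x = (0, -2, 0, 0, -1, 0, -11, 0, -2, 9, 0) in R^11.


Non-zero entries: [(1, -2), (4, -1), (6, -11), (8, -2), (9, 9)]
Squares: [4, 1, 121, 4, 81]
||x||_2^2 = sum = 211.

211


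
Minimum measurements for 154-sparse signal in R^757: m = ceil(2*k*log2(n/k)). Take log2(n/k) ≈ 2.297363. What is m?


log2(n/k) = log2(757/154) ≈ 2.297363.
2*k*log2(n/k) ≈ 2*154*2.297363 = 707.587804.
m = ceil(707.587804) = 708.

708


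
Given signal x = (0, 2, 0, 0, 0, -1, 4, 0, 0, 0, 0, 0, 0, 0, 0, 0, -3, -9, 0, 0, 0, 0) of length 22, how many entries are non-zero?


Non-zero positions: [1, 5, 6, 16, 17].
Sparsity = 5.

5


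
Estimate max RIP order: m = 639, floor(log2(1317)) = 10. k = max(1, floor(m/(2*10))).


floor(log2(1317)) = 10.
2*10 = 20.
m/(2*floor(log2(n))) = 639/20 ≈ 31.95.
floor = 31.
k = max(1, 31) = 31.

31


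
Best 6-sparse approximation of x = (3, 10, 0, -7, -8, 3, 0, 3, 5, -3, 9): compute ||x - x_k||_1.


Sorted |x_i| descending: [10, 9, 8, 7, 5, 3, 3, 3, 3, 0, 0]
Keep top 6: [10, 9, 8, 7, 5, 3]
Tail entries: [3, 3, 3, 0, 0]
L1 error = sum of tail = 9.

9


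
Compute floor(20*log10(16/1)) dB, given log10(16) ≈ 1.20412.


||x||/||e|| = 16/1 = 16.
log10(16) ≈ 1.20412.
20*log10(||x||/||e||) ≈ 20*1.20412 = 24.0824.
floor(24.0824) = 24.

24


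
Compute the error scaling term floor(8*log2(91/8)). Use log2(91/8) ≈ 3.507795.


log2(n/k) = log2(91/8) ≈ 3.507795.
k*log2(n/k) ≈ 8*3.507795 = 28.06236.
floor(28.06236) = 28.

28


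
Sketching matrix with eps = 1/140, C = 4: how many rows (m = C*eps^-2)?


1/eps = 140.
(1/eps)^2 = 19600.
m = 4*19600 = 78400.

78400


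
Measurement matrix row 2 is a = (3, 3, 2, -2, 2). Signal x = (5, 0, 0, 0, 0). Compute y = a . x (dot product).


Non-zero terms: ['3*5']
Products: [15]
y = sum = 15.

15


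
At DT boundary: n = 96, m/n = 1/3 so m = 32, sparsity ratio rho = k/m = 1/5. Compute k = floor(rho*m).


m = 1/3*96 = 32.
rho = 1/5.
rho*m = 1/5*32 = 6.4.
k = floor(6.4) = 6.

6


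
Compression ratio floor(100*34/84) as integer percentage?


100*m/n = 100*34/84 ≈ 40.4762.
floor = 40.

40


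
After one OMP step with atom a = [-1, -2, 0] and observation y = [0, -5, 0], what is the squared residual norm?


a^T a = 5.
a^T y = 10.
coeff = 10/5 = 2.
||r||^2 = 5.

5


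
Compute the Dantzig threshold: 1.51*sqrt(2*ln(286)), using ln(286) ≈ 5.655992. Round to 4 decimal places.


ln(286) ≈ 5.655992.
2*ln(n) ≈ 11.311984.
sqrt(2*ln(n)) ≈ sqrt(11.311984) ≈ 3.363329.
threshold ≈ 1.51*3.363329 = 5.07862679 ≈ 5.0786.

5.0786


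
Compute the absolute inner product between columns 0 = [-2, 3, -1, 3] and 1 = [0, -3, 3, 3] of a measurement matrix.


Inner product: -2*0 + 3*-3 + -1*3 + 3*3
Products: [0, -9, -3, 9]
Sum = -3.
|dot| = 3.

3


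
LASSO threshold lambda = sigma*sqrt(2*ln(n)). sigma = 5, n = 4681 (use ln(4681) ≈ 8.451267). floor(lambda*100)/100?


ln(4681) ≈ 8.451267.
2*ln(n) ≈ 16.902534.
sqrt(2*ln(n)) ≈ sqrt(16.902534) ≈ 4.111269.
lambda ≈ 5*4.111269 = 20.556345.
floor(lambda*100)/100 = 20.55.

20.55


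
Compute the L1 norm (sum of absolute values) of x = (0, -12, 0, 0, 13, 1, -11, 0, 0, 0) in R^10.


Non-zero entries: [(1, -12), (4, 13), (5, 1), (6, -11)]
Absolute values: [12, 13, 1, 11]
||x||_1 = sum = 37.

37


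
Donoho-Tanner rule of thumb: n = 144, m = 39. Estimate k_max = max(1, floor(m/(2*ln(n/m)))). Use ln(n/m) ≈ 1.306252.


n/m = 144/39 = 48/13.
ln(n/m) ≈ 1.306252.
2*ln(n/m) ≈ 2.612504.
m/(2*ln(n/m)) ≈ 39/2.612504 ≈ 14.9282.
floor = 14.
k_max = max(1, 14) = 14.

14


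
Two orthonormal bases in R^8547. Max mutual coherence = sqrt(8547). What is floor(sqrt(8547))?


92^2 = 8464 <= 8547 < 8649 = 93^2, so 92 <= sqrt(8547) < 93.
floor(sqrt(8547)) = 92.

92


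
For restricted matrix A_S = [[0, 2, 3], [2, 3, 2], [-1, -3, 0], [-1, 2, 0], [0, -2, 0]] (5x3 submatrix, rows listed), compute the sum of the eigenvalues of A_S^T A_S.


Sum of eigenvalues of A_S^T A_S = trace(A_S^T A_S) = sum of squared column norms of A_S.
A_S^T A_S diagonal: [6, 30, 13].
trace = 6 + 30 + 13 = 49.

49


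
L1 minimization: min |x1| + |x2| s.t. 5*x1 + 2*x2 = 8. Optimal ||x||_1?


Axis intercepts:
  x1 = 8/5, x2 = 0: L1 = 8/5
  x1 = 0, x2 = 4: L1 = 4
x* = (8/5, 0)
||x*||_1 = 8/5.

8/5


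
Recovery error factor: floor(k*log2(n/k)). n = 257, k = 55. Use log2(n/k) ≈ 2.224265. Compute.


log2(n/k) = log2(257/55) ≈ 2.224265.
k*log2(n/k) ≈ 55*2.224265 = 122.334575.
floor(122.334575) = 122.

122


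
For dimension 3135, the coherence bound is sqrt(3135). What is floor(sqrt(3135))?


55^2 = 3025 <= 3135 < 3136 = 56^2, so 55 <= sqrt(3135) < 56.
floor(sqrt(3135)) = 55.

55


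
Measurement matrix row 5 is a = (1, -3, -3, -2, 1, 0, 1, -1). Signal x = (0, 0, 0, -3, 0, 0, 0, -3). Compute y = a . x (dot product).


Non-zero terms: ['-2*-3', '-1*-3']
Products: [6, 3]
y = sum = 9.

9


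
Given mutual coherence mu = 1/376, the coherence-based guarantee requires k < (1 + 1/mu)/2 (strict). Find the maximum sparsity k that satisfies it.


1/mu = 376.
1 + 1/mu = 377.
(1 + 1/mu)/2 = 188.5 is not an integer, so k_max = floor(188.5) = 188.

188


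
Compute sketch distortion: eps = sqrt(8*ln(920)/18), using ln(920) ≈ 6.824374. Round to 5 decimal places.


ln(920) ≈ 6.824374.
8*ln(N)/m ≈ 8*6.824374/18 ≈ 3.03305511.
eps = sqrt(3.03305511) ≈ 1.7415669 ≈ 1.74157.

1.74157


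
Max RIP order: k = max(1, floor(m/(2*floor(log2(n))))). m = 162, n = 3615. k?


floor(log2(3615)) = 11.
2*11 = 22.
m/(2*floor(log2(n))) = 162/22 ≈ 7.3636.
floor = 7.
k = max(1, 7) = 7.

7


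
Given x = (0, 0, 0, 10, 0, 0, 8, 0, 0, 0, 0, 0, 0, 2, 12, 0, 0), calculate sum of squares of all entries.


Non-zero entries: [(3, 10), (6, 8), (13, 2), (14, 12)]
Squares: [100, 64, 4, 144]
||x||_2^2 = sum = 312.

312


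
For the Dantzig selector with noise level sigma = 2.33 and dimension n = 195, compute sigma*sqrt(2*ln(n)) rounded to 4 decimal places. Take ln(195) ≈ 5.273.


ln(195) ≈ 5.273.
2*ln(n) ≈ 10.546.
sqrt(2*ln(n)) ≈ sqrt(10.546) ≈ 3.247461.
threshold ≈ 2.33*3.247461 = 7.56658413 ≈ 7.5666.

7.5666


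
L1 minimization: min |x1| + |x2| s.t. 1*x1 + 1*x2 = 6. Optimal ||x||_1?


Axis intercepts:
  x1 = 6, x2 = 0: L1 = 6
  x1 = 0, x2 = 6: L1 = 6
x* = (6, 0)
||x*||_1 = 6.

6


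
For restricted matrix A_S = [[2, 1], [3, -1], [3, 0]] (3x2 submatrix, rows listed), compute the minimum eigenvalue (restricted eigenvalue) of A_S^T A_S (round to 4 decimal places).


A_S^T A_S = [[22, -1], [-1, 2]].
trace = 24.
det = 43.
disc = trace^2 - 4*det = 576 - 4*43 = 404.
sqrt(404) ≈ 20.099751.
lam_min = (24 - sqrt(404))/2 ≈ (24 - 20.099751)/2 = 1.9501245 ≈ 1.9501.

1.9501


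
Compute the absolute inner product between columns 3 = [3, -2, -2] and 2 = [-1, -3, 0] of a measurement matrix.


Inner product: 3*-1 + -2*-3 + -2*0
Products: [-3, 6, 0]
Sum = 3.
|dot| = 3.

3


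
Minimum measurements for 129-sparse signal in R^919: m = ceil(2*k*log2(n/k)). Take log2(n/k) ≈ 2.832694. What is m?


log2(n/k) = log2(919/129) ≈ 2.832694.
2*k*log2(n/k) ≈ 2*129*2.832694 = 730.835052.
m = ceil(730.835052) = 731.

731


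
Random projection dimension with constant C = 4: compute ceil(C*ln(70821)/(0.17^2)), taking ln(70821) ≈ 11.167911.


ln(70821) ≈ 11.167911.
eps^2 = 0.17^2 = 0.0289.
C*ln(N)/eps^2 ≈ 4*11.167911/0.0289 ≈ 1545.7316.
m = ceil(1545.7316) = 1546.

1546


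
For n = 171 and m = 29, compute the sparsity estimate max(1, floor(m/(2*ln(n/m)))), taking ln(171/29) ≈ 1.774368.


n/m = 171/29.
ln(n/m) ≈ 1.774368.
2*ln(n/m) ≈ 3.548736.
m/(2*ln(n/m)) ≈ 29/3.548736 ≈ 8.1719.
floor = 8.
k_max = max(1, 8) = 8.

8


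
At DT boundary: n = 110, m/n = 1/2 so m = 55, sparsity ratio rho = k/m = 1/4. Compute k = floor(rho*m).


m = 1/2*110 = 55.
rho = 1/4.
rho*m = 1/4*55 = 13.75.
k = floor(13.75) = 13.

13


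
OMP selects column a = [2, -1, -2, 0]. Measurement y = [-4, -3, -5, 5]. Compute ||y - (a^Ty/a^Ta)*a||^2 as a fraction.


a^T a = 9.
a^T y = 5.
coeff = 5/9 = 5/9.
||r||^2 = 650/9.

650/9


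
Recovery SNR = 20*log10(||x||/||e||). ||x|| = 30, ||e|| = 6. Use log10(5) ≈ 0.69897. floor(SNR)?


||x||/||e|| = 30/6 = 5.
log10(5) ≈ 0.69897.
20*log10(||x||/||e||) ≈ 20*0.69897 = 13.9794.
floor(13.9794) = 13.

13


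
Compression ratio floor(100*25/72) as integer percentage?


100*m/n = 100*25/72 ≈ 34.7222.
floor = 34.

34


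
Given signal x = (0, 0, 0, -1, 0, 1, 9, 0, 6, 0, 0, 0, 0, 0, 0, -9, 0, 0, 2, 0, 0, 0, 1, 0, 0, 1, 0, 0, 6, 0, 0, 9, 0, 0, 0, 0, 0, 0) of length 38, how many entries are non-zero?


Non-zero positions: [3, 5, 6, 8, 15, 18, 22, 25, 28, 31].
Sparsity = 10.

10


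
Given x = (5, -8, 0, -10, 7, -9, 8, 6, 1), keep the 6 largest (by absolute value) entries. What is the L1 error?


Sorted |x_i| descending: [10, 9, 8, 8, 7, 6, 5, 1, 0]
Keep top 6: [10, 9, 8, 8, 7, 6]
Tail entries: [5, 1, 0]
L1 error = sum of tail = 6.

6


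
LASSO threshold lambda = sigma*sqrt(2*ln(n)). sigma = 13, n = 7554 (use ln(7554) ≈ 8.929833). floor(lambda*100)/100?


ln(7554) ≈ 8.929833.
2*ln(n) ≈ 17.859666.
sqrt(2*ln(n)) ≈ sqrt(17.859666) ≈ 4.22607.
lambda ≈ 13*4.22607 = 54.93891.
floor(lambda*100)/100 = 54.93.

54.93


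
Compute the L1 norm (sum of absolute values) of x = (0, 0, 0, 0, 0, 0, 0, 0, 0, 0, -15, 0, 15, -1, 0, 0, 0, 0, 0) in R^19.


Non-zero entries: [(10, -15), (12, 15), (13, -1)]
Absolute values: [15, 15, 1]
||x||_1 = sum = 31.

31


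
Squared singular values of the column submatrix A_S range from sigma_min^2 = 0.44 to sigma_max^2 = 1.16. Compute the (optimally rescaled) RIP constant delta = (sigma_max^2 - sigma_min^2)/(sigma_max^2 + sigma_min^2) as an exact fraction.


lambda_max - lambda_min = 1.16 - 0.44 = 0.72.
lambda_max + lambda_min = 1.16 + 0.44 = 1.60.
delta = 0.72/1.60 = 72/160 = 9/20.

9/20


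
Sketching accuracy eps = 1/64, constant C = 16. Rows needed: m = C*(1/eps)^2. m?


1/eps = 64.
(1/eps)^2 = 4096.
m = 16*4096 = 65536.

65536


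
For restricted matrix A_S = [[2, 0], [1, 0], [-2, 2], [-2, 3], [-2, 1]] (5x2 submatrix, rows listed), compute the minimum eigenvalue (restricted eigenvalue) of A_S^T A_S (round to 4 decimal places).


A_S^T A_S = [[17, -12], [-12, 14]].
trace = 31.
det = 94.
disc = trace^2 - 4*det = 961 - 4*94 = 585.
sqrt(585) ≈ 24.186773.
lam_min = (31 - sqrt(585))/2 ≈ (31 - 24.186773)/2 = 3.4066135 ≈ 3.4066.

3.4066


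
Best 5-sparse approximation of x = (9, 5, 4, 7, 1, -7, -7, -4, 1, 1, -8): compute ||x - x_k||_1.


Sorted |x_i| descending: [9, 8, 7, 7, 7, 5, 4, 4, 1, 1, 1]
Keep top 5: [9, 8, 7, 7, 7]
Tail entries: [5, 4, 4, 1, 1, 1]
L1 error = sum of tail = 16.

16


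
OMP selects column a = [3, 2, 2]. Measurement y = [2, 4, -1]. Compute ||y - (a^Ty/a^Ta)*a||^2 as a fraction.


a^T a = 17.
a^T y = 12.
coeff = 12/17 = 12/17.
||r||^2 = 213/17.

213/17


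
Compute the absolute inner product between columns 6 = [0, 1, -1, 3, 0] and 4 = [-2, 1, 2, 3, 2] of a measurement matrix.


Inner product: 0*-2 + 1*1 + -1*2 + 3*3 + 0*2
Products: [0, 1, -2, 9, 0]
Sum = 8.
|dot| = 8.

8


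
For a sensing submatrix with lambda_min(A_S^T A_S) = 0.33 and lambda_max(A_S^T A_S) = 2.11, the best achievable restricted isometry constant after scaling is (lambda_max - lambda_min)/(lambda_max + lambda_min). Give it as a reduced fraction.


lambda_max - lambda_min = 2.11 - 0.33 = 1.78.
lambda_max + lambda_min = 2.11 + 0.33 = 2.44.
delta = 1.78/2.44 = 178/244 = 89/122.

89/122


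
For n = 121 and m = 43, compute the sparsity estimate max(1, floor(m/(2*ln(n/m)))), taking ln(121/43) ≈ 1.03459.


n/m = 121/43.
ln(n/m) ≈ 1.03459.
2*ln(n/m) ≈ 2.06918.
m/(2*ln(n/m)) ≈ 43/2.06918 ≈ 20.7812.
floor = 20.
k_max = max(1, 20) = 20.

20


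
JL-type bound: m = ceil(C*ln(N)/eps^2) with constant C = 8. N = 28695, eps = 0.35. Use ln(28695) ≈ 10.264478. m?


ln(28695) ≈ 10.264478.
eps^2 = 0.35^2 = 0.1225.
C*ln(N)/eps^2 ≈ 8*10.264478/0.1225 ≈ 670.3333.
m = ceil(670.3333) = 671.

671


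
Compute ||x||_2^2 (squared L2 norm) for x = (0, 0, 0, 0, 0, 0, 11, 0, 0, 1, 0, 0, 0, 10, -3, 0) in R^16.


Non-zero entries: [(6, 11), (9, 1), (13, 10), (14, -3)]
Squares: [121, 1, 100, 9]
||x||_2^2 = sum = 231.

231


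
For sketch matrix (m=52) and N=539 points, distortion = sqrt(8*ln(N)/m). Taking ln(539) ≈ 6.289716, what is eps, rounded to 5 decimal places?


ln(539) ≈ 6.289716.
8*ln(N)/m ≈ 8*6.289716/52 ≈ 0.96764862.
eps = sqrt(0.96764862) ≈ 0.9836913 ≈ 0.98369.

0.98369


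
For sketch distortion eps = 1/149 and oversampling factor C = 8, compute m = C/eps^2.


1/eps = 149.
(1/eps)^2 = 22201.
m = 8*22201 = 177608.

177608


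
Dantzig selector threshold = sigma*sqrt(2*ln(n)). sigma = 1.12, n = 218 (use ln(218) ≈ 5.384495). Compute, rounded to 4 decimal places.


ln(218) ≈ 5.384495.
2*ln(n) ≈ 10.76899.
sqrt(2*ln(n)) ≈ sqrt(10.76899) ≈ 3.281614.
threshold ≈ 1.12*3.281614 = 3.67540768 ≈ 3.6754.

3.6754


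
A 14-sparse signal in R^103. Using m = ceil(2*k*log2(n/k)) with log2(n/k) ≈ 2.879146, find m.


log2(n/k) = log2(103/14) ≈ 2.879146.
2*k*log2(n/k) ≈ 2*14*2.879146 = 80.616088.
m = ceil(80.616088) = 81.

81


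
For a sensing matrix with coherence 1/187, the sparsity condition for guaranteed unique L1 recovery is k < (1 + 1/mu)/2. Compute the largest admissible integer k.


1/mu = 187.
1 + 1/mu = 188.
(1 + 1/mu)/2 = 94 is an integer and the inequality is strict, so k_max = 94 - 1 = 93.

93


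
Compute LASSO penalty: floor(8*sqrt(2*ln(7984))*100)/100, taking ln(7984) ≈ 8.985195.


ln(7984) ≈ 8.985195.
2*ln(n) ≈ 17.97039.
sqrt(2*ln(n)) ≈ sqrt(17.97039) ≈ 4.23915.
lambda ≈ 8*4.23915 = 33.9132.
floor(lambda*100)/100 = 33.91.

33.91


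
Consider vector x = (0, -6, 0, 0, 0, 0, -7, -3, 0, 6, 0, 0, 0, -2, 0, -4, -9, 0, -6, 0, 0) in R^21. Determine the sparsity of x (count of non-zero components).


Non-zero positions: [1, 6, 7, 9, 13, 15, 16, 18].
Sparsity = 8.

8


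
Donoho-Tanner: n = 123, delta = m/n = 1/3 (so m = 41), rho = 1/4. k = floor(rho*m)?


m = 1/3*123 = 41.
rho = 1/4.
rho*m = 1/4*41 = 10.25.
k = floor(10.25) = 10.

10


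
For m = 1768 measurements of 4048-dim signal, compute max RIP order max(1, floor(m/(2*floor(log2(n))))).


floor(log2(4048)) = 11.
2*11 = 22.
m/(2*floor(log2(n))) = 1768/22 ≈ 80.3636.
floor = 80.
k = max(1, 80) = 80.

80


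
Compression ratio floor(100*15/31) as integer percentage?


100*m/n = 100*15/31 ≈ 48.3871.
floor = 48.

48


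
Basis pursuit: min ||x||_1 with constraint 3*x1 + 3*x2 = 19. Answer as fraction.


Axis intercepts:
  x1 = 19/3, x2 = 0: L1 = 19/3
  x1 = 0, x2 = 19/3: L1 = 19/3
x* = (19/3, 0)
||x*||_1 = 19/3.

19/3


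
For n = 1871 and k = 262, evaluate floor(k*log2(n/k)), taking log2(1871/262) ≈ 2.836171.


log2(n/k) = log2(1871/262) ≈ 2.836171.
k*log2(n/k) ≈ 262*2.836171 = 743.076802.
floor(743.076802) = 743.

743


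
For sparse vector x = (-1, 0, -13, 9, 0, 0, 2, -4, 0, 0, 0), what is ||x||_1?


Non-zero entries: [(0, -1), (2, -13), (3, 9), (6, 2), (7, -4)]
Absolute values: [1, 13, 9, 2, 4]
||x||_1 = sum = 29.

29


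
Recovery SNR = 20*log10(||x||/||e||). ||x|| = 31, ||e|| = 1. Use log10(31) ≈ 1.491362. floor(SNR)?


||x||/||e|| = 31/1 = 31.
log10(31) ≈ 1.491362.
20*log10(||x||/||e||) ≈ 20*1.491362 = 29.82724.
floor(29.82724) = 29.

29


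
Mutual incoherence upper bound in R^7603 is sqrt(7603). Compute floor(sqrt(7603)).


87^2 = 7569 <= 7603 < 7744 = 88^2, so 87 <= sqrt(7603) < 88.
floor(sqrt(7603)) = 87.

87


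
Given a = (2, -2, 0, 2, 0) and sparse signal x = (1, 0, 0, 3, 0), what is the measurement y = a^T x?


Non-zero terms: ['2*1', '2*3']
Products: [2, 6]
y = sum = 8.

8


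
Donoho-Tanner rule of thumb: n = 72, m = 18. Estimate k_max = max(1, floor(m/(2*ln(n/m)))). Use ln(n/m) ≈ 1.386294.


n/m = 72/18 = 4.
ln(n/m) ≈ 1.386294.
2*ln(n/m) ≈ 2.772588.
m/(2*ln(n/m)) ≈ 18/2.772588 ≈ 6.4921.
floor = 6.
k_max = max(1, 6) = 6.

6


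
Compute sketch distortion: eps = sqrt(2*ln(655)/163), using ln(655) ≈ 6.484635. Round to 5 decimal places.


ln(655) ≈ 6.484635.
2*ln(N)/m ≈ 2*6.484635/163 ≈ 0.07956607.
eps = sqrt(0.07956607) ≈ 0.2820746 ≈ 0.28207.

0.28207
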